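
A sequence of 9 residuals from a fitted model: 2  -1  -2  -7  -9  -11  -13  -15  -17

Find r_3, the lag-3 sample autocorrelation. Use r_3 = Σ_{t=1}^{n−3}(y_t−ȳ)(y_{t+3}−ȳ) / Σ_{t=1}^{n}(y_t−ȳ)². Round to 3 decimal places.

0.039

Mean ȳ = (2 − 1 − 2 − 7 − 9 − 11 − 13 − 15 − 17)/9 = -8.1111
Σ(y_t−ȳ)(y_{t+3}−ȳ) = (11.2346) + (-6.3210) + (-17.6543) + (-5.4321) + (6.1235) + (25.6790) = 13.6296
Denominator Σ(y_t−ȳ)² = 350.8889
r_3 = 13.6296 / 350.8889 = 0.039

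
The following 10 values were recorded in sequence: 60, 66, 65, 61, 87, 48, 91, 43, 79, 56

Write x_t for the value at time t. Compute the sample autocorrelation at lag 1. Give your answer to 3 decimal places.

Mean x̄ = (60 + 66 + 65 + 61 + 87 + 48 + 91 + 43 + 79 + 56)/10 = 65.6000
Numerator Σ_{t=1}^{9}(x_t−x̄)(x_{t+1}−x̄) = -1927.3600
Denominator Σ(x_t−x̄)² = 2248.4000
r_1 = -1927.3600 / 2248.4000 = -0.857

-0.857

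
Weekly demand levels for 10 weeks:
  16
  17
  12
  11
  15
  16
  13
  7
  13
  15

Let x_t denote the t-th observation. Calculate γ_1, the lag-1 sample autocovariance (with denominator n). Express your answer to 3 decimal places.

Mean x̄ = (16 + 17 + 12 + 11 + 15 + 16 + 13 + 7 + 13 + 15)/10 = 13.5000
Σ_{t=1}^{9}(x_t−x̄)(x_{t+1}−x̄) = 11.7500
γ_1 = 11.7500 / 10 = 1.175

1.175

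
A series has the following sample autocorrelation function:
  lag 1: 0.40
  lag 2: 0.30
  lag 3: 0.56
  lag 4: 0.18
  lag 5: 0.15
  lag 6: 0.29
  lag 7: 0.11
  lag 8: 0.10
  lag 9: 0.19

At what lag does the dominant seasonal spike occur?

The largest autocorrelation is r_3 = 0.56; the remaining lags stay at or below 0.40. The elevated value at lag 1 (0.40), dropping to 0.30 at lag 2, reflects decaying short-term dependence rather than seasonality.
The dominant spike at lag 3 indicates a seasonal period of 3.

3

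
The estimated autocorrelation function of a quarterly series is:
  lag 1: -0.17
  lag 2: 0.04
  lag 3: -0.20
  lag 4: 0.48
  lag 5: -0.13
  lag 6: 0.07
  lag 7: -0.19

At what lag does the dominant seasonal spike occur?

4

The largest autocorrelation is r_4 = 0.48; the remaining lags stay at or below 0.07.
The dominant spike at lag 4 indicates a seasonal period of 4.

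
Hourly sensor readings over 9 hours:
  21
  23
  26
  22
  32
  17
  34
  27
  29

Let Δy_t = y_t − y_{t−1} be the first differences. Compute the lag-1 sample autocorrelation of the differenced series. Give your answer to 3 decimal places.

-0.856

First differences Δy: 2, 3, -4, 10, -15, 17, -7, 2
Mean of differences = 1.0000
Numerator Σ(Δy_t−Δȳ)(Δy_{t+1}−Δȳ) = -589.0000
Denominator Σ(Δy_t−Δȳ)² = 688.0000
r_1(Δy) = -589.0000 / 688.0000 = -0.856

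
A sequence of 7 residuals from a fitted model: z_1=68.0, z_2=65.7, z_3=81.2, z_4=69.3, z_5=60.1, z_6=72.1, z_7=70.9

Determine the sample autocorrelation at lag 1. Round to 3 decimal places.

-0.240

Mean z̄ = (68.0 + 65.7 + 81.2 + 69.3 + 60.1 + 72.1 + 70.9)/7 = 69.6143
Deviations from mean: -1.6143, -3.9143, 11.5857, -0.3143, -9.5143, 2.4857, 1.2857
Numerator Σ_{t=1}^{6}(z_t−z̄)(z_{t+1}−z̄) = -60.1359
Denominator Σ(z_t−z̄)² = 250.6086
r_1 = -60.1359 / 250.6086 = -0.240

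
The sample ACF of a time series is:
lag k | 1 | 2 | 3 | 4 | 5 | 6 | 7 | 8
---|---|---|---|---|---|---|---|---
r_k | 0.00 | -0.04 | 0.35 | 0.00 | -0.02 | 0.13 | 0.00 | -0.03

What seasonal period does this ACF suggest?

3

The largest autocorrelation is r_3 = 0.35; the remaining lags stay at or below 0.13.
The dominant spike at lag 3 indicates a seasonal period of 3.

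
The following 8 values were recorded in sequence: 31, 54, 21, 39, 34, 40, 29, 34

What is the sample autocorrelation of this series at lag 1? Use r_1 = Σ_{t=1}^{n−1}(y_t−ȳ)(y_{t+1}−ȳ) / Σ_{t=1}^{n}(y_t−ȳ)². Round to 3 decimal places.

Mean ȳ = (31 + 54 + 21 + 39 + 34 + 40 + 29 + 34)/8 = 35.2500
Σ(y_t−ȳ)(y_{t+1}−ȳ) = (-79.6875) + (-267.1875) + (-53.4375) + (-4.6875) + (-5.9375) + (-29.6875) + (7.8125) = -432.8125
Denominator Σ(y_t−ȳ)² = 651.5000
r_1 = -432.8125 / 651.5000 = -0.664

-0.664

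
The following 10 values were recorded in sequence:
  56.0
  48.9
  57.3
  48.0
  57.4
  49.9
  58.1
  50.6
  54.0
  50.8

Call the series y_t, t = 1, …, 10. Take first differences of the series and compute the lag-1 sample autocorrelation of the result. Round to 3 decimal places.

First differences Δy: -7.1, 8.4, -9.3, 9.4, -7.5, 8.2, -7.5, 3.4, -3.2
Mean of differences = -0.5778
Numerator Σ(Δy_t−Δȳ)(Δy_{t+1}−Δȳ) = -452.4472
Denominator Σ(Δy_t−Δȳ)² = 494.3556
r_1(Δy) = -452.4472 / 494.3556 = -0.915

-0.915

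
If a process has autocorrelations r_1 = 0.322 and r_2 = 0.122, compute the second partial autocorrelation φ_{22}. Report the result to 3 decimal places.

0.020

φ_{22} = (r_2 − r_1²) / (1 − r_1²)
r_1² = (0.322)² = 0.103684
Numerator = 0.122 − 0.1037 = 0.0183; denominator = 1 − 0.1037 = 0.8963
φ_{22} = 0.0183 / 0.8963 = 0.020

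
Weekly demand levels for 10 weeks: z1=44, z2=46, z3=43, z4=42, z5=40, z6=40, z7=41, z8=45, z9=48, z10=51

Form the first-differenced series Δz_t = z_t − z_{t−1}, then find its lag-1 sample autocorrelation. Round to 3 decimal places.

0.459

First differences Δz: 2, -3, -1, -2, 0, 1, 4, 3, 3
Mean of differences = 0.7778
Numerator Σ(Δz_t−Δz̄)(Δz_{t+1}−Δz̄) = 21.8395
Denominator Σ(Δz_t−Δz̄)² = 47.5556
r_1(Δz) = 21.8395 / 47.5556 = 0.459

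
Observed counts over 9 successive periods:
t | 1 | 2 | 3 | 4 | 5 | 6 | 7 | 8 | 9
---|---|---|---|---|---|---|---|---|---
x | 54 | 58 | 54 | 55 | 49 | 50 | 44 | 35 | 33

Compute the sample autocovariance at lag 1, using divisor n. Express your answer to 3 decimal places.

45.556

Mean x̄ = (54 + 58 + 54 + 55 + 49 + 50 + 44 + 35 + 33)/9 = 48.0000
Σ_{t=1}^{8}(x_t−x̄)(x_{t+1}−x̄) = 410.0000
γ_1 = 410.0000 / 9 = 45.556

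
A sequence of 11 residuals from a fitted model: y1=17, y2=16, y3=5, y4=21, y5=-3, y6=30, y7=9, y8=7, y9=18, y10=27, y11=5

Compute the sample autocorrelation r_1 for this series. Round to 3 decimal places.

Mean ȳ = (17 + 16 + 5 + 21 − 3 + 30 + 9 + 7 + 18 + 27 + 5)/11 = 13.8182
Numerator Σ_{t=1}^{10}(y_t−ȳ)(y_{t+1}−ȳ) = -603.3058
Denominator Σ(y_t−ȳ)² = 1027.6364
r_1 = -603.3058 / 1027.6364 = -0.587

-0.587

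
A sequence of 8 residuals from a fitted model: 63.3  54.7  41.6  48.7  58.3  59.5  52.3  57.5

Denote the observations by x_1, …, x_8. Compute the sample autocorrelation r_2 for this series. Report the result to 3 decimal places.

-0.563

Mean x̄ = (63.3 + 54.7 + 41.6 + 48.7 + 58.3 + 59.5 + 52.3 + 57.5)/8 = 54.4875
Σ(x_t−x̄)(x_{t+2}−x̄) = (-113.5711) + (-1.2298) + (-49.1336) + (-29.0098) + (-8.3398) + (15.1002) = -186.1841
Denominator Σ(x_t−x̄)² = 330.8088
r_2 = -186.1841 / 330.8088 = -0.563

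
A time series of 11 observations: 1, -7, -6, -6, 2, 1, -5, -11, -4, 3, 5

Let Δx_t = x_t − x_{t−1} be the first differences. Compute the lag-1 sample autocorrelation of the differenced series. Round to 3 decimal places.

First differences Δx: -8, 1, 0, 8, -1, -6, -6, 7, 7, 2
Mean of differences = 0.4000
Numerator Σ(Δx_t−Δx̄)(Δx_{t+1}−Δx̄) = 42.8400
Denominator Σ(Δx_t−Δx̄)² = 302.4000
r_1(Δx) = 42.8400 / 302.4000 = 0.142

0.142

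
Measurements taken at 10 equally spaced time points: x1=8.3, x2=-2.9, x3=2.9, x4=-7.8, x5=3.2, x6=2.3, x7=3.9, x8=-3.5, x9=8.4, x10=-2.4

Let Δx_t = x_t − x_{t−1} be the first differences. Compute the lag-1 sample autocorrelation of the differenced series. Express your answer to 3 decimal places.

First differences Δx: -11.2, 5.8, -10.7, 11.0, -0.9, 1.6, -7.4, 11.9, -10.8
Mean of differences = -1.1889
Numerator Σ(Δx_t−Δx̄)(Δx_{t+1}−Δx̄) = -472.4590
Denominator Σ(Δx_t−Δx̄)² = 698.2289
r_1(Δx) = -472.4590 / 698.2289 = -0.677

-0.677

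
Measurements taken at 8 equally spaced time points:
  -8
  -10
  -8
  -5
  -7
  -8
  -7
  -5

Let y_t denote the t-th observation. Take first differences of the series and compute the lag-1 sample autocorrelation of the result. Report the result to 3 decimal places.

-0.096

First differences Δy: -2, 2, 3, -2, -1, 1, 2
Mean of differences = 0.4286
Numerator Σ(Δy_t−Δȳ)(Δy_{t+1}−Δȳ) = -2.4694
Denominator Σ(Δy_t−Δȳ)² = 25.7143
r_1(Δy) = -2.4694 / 25.7143 = -0.096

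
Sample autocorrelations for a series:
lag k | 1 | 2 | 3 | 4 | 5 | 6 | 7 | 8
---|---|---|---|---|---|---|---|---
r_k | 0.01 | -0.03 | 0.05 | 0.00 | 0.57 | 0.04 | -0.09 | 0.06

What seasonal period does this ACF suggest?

5

The largest autocorrelation is r_5 = 0.57; the remaining lags stay at or below 0.06.
The dominant spike at lag 5 indicates a seasonal period of 5.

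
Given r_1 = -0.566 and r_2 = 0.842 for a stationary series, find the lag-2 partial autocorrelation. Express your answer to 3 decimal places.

0.768

φ_{22} = (r_2 − r_1²) / (1 − r_1²)
r_1² = (-0.566)² = 0.320356
Numerator = 0.842 − 0.3204 = 0.5216; denominator = 1 − 0.3204 = 0.6796
φ_{22} = 0.5216 / 0.6796 = 0.768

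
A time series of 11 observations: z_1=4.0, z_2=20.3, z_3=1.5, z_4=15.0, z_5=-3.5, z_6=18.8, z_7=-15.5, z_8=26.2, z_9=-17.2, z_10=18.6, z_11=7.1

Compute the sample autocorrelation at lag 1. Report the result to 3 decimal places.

Mean z̄ = (4.0 + 20.3 + 1.5 + 15.0 − 3.5 + 18.8 − 15.5 + 26.2 − 17.2 + 18.6 + 7.1)/11 = 6.8455
Numerator Σ_{t=1}^{10}(z_t−z̄)(z_{t+1}−z̄) = -1806.4884
Denominator Σ(z_t−z̄)² = 2124.4673
r_1 = -1806.4884 / 2124.4673 = -0.850

-0.850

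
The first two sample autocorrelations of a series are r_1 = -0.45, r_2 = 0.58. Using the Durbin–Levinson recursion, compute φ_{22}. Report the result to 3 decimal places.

φ_{22} = (r_2 − r_1²) / (1 − r_1²)
r_1² = (-0.45)² = 0.2025
Numerator = 0.58 − 0.2025 = 0.3775; denominator = 1 − 0.2025 = 0.7975
φ_{22} = 0.3775 / 0.7975 = 0.473

0.473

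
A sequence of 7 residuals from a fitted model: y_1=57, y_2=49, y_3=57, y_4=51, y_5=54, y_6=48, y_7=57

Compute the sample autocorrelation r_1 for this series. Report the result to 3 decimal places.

-0.700

Mean ȳ = (57 + 49 + 57 + 51 + 54 + 48 + 57)/7 = 53.2857
Deviations from mean: 3.7143, -4.2857, 3.7143, -2.2857, 0.7143, -5.2857, 3.7143
Numerator Σ_{t=1}^{6}(y_t−ȳ)(y_{t+1}−ȳ) = -65.3673
Denominator Σ(y_t−ȳ)² = 93.4286
r_1 = -65.3673 / 93.4286 = -0.700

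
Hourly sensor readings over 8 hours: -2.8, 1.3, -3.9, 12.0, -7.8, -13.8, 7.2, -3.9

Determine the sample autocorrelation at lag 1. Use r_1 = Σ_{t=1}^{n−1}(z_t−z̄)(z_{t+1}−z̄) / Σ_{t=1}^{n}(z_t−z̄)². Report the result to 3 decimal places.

-0.380

Mean z̄ = (-2.8 + 1.3 − 3.9 + 12.0 − 7.8 − 13.8 + 7.2 − 3.9)/8 = -1.4625
Deviations from mean: -1.3375, 2.7625, -2.4375, 13.4625, -6.3375, -12.3375, 8.6625, -2.4375
Σ(z_t−z̄)(z_{t+1}−z̄) = (-3.6948) + (-6.7336) + (-32.8148) + (-85.3186) + (78.1889) + (-106.8736) + (-21.1148) = -178.3614
Denominator Σ(z_t−z̄)² = 469.9588
r_1 = -178.3614 / 469.9588 = -0.380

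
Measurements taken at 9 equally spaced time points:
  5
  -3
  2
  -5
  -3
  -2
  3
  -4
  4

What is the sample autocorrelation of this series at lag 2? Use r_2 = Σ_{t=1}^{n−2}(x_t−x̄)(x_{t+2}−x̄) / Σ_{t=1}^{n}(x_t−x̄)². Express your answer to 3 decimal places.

0.329

Mean x̄ = (5 − 3 + 2 − 5 − 3 − 2 + 3 − 4 + 4)/9 = -0.3333
Σ(x_t−x̄)(x_{t+2}−x̄) = (12.4444) + (12.4444) + (-6.2222) + (7.7778) + (-8.8889) + (6.1111) + (14.4444) = 38.1111
Denominator Σ(x_t−x̄)² = 116.0000
r_2 = 38.1111 / 116.0000 = 0.329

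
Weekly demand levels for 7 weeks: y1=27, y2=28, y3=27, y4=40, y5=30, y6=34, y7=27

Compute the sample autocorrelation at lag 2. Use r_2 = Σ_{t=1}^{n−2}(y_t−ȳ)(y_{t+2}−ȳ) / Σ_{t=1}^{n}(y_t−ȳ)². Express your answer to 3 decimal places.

0.176

Mean ȳ = (27 + 28 + 27 + 40 + 30 + 34 + 27)/7 = 30.4286
Deviations from mean: -3.4286, -2.4286, -3.4286, 9.5714, -0.4286, 3.5714, -3.4286
Numerator Σ_{t=1}^{5}(y_t−ȳ)(y_{t+2}−ȳ) = 25.6327
Denominator Σ(y_t−ȳ)² = 145.7143
r_2 = 25.6327 / 145.7143 = 0.176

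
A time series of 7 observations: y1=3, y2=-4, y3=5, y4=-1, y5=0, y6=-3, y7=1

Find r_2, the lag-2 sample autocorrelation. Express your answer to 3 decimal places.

0.351

Mean ȳ = (3 − 4 + 5 − 1 + 0 − 3 + 1)/7 = 0.1429
Σ(y_t−ȳ)(y_{t+2}−ȳ) = (13.8776) + (4.7347) + (-0.6939) + (3.5918) + (-0.1224) = 21.3878
Denominator Σ(y_t−ȳ)² = 60.8571
r_2 = 21.3878 / 60.8571 = 0.351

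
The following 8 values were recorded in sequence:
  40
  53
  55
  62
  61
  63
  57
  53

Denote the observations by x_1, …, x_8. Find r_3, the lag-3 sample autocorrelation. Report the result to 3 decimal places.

Mean x̄ = (40 + 53 + 55 + 62 + 61 + 63 + 57 + 53)/8 = 55.5000
Numerator Σ_{t=1}^{5}(x_t−x̄)(x_{t+3}−x̄) = -122.2500
Denominator Σ(x_t−x̄)² = 384.0000
r_3 = -122.2500 / 384.0000 = -0.318

-0.318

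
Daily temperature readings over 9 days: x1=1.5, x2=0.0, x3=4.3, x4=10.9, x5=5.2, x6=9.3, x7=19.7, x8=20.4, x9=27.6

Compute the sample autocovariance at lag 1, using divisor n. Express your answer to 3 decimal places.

45.807

Mean x̄ = (1.5 + 0.0 + 4.3 + 10.9 + 5.2 + 9.3 + 19.7 + 20.4 + 27.6)/9 = 10.9889
Σ_{t=1}^{8}(x_t−x̄)(x_{t+1}−x̄) = 412.2599
γ_1 = 412.2599 / 9 = 45.807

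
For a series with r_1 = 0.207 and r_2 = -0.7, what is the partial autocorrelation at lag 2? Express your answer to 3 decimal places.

-0.776

φ_{22} = (r_2 − r_1²) / (1 − r_1²)
r_1² = (0.207)² = 0.042849
Numerator = -0.7 − 0.0428 = -0.7428; denominator = 1 − 0.0428 = 0.9572
φ_{22} = -0.7428 / 0.9572 = -0.776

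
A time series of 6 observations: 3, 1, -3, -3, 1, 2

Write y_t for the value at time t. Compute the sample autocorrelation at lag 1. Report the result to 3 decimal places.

0.263

Mean ȳ = (3 + 1 − 3 − 3 + 1 + 2)/6 = 0.1667
Deviations from mean: 2.8333, 0.8333, -3.1667, -3.1667, 0.8333, 1.8333
Σ(y_t−ȳ)(y_{t+1}−ȳ) = (2.3611) + (-2.6389) + (10.0278) + (-2.6389) + (1.5278) = 8.6389
Denominator Σ(y_t−ȳ)² = 32.8333
r_1 = 8.6389 / 32.8333 = 0.263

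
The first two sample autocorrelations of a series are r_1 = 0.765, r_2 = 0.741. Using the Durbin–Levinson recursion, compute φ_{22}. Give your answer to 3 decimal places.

φ_{22} = (r_2 − r_1²) / (1 − r_1²)
r_1² = (0.765)² = 0.585225
Numerator = 0.741 − 0.5852 = 0.1558; denominator = 1 − 0.5852 = 0.4148
φ_{22} = 0.1558 / 0.4148 = 0.376

0.376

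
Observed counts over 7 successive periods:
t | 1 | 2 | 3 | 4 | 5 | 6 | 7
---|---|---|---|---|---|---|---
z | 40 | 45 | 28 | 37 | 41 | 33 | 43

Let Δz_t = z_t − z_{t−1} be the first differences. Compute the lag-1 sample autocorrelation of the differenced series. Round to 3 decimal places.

First differences Δz: 5, -17, 9, 4, -8, 10
Mean of differences = 0.5000
Numerator Σ(Δz_t−Δz̄)(Δz_{t+1}−Δz̄) = -308.2500
Denominator Σ(Δz_t−Δz̄)² = 573.5000
r_1(Δz) = -308.2500 / 573.5000 = -0.537

-0.537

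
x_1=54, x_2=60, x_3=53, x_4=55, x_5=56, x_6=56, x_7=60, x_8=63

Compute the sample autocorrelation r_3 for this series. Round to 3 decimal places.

-0.055

Mean x̄ = (54 + 60 + 53 + 55 + 56 + 56 + 60 + 63)/8 = 57.1250
Numerator Σ_{t=1}^{5}(x_t−x̄)(x_{t+3}−x̄) = -4.6719
Denominator Σ(x_t−x̄)² = 84.8750
r_3 = -4.6719 / 84.8750 = -0.055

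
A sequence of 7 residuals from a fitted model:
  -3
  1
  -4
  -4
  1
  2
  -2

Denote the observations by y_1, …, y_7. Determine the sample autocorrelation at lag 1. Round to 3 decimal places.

Mean ȳ = (-3 + 1 − 4 − 4 + 1 + 2 − 2)/7 = -1.2857
Deviations from mean: -1.7143, 2.2857, -2.7143, -2.7143, 2.2857, 3.2857, -0.7143
Σ(y_t−ȳ)(y_{t+1}−ȳ) = (-3.9184) + (-6.2041) + (7.3673) + (-6.2041) + (7.5102) + (-2.3469) = -3.7959
Denominator Σ(y_t−ȳ)² = 39.4286
r_1 = -3.7959 / 39.4286 = -0.096

-0.096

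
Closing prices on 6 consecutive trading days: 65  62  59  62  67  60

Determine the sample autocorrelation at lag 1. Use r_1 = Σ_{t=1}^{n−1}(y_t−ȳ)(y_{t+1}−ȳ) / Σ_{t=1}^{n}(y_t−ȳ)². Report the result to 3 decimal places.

Mean ȳ = (65 + 62 + 59 + 62 + 67 + 60)/6 = 62.5000
Deviations from mean: 2.5000, -0.5000, -3.5000, -0.5000, 4.5000, -2.5000
Σ(y_t−ȳ)(y_{t+1}−ȳ) = (-1.2500) + (1.7500) + (1.7500) + (-2.2500) + (-11.2500) = -11.2500
Denominator Σ(y_t−ȳ)² = 45.5000
r_1 = -11.2500 / 45.5000 = -0.247

-0.247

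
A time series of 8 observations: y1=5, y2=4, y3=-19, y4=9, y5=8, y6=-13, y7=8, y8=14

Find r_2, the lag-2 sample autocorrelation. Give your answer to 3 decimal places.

Mean ȳ = (5 + 4 − 19 + 9 + 8 − 13 + 8 + 14)/8 = 2.0000
Deviations from mean: 3.0000, 2.0000, -21.0000, 7.0000, 6.0000, -15.0000, 6.0000, 12.0000
Numerator Σ_{t=1}^{6}(y_t−ȳ)(y_{t+2}−ȳ) = -424.0000
Denominator Σ(y_t−ȳ)² = 944.0000
r_2 = -424.0000 / 944.0000 = -0.449

-0.449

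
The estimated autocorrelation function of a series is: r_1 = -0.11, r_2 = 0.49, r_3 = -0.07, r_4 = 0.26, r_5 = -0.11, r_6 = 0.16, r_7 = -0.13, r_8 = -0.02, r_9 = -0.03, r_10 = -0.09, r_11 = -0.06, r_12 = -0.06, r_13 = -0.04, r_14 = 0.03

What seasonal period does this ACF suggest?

2

The largest autocorrelation is r_2 = 0.49, with weaker echoes at lags 4 (0.26) and 6 (0.16); the remaining lags stay at or below 0.03.
The dominant spike at lag 2 indicates a seasonal period of 2.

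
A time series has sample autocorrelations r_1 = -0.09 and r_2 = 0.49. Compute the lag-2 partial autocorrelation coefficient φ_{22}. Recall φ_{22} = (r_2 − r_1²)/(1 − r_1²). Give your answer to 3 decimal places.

0.486

φ_{22} = (r_2 − r_1²) / (1 − r_1²)
r_1² = (-0.09)² = 0.0081
Numerator = 0.49 − 0.0081 = 0.4819; denominator = 1 − 0.0081 = 0.9919
φ_{22} = 0.4819 / 0.9919 = 0.486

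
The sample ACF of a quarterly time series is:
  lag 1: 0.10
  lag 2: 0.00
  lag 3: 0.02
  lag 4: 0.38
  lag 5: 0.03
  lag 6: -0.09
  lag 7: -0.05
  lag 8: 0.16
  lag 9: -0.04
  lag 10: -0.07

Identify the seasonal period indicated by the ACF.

The largest autocorrelation is r_4 = 0.38, with a weaker echo at lag 8 (0.16); the remaining lags stay at or below 0.10.
The dominant spike at lag 4 indicates a seasonal period of 4.

4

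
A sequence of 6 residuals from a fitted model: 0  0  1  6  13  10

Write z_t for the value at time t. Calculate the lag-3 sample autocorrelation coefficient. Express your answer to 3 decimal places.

-0.417

Mean z̄ = (0 + 0 + 1 + 6 + 13 + 10)/6 = 5.0000
Deviations from mean: -5.0000, -5.0000, -4.0000, 1.0000, 8.0000, 5.0000
Σ(z_t−z̄)(z_{t+3}−z̄) = (-5.0000) + (-40.0000) + (-20.0000) = -65.0000
Denominator Σ(z_t−z̄)² = 156.0000
r_3 = -65.0000 / 156.0000 = -0.417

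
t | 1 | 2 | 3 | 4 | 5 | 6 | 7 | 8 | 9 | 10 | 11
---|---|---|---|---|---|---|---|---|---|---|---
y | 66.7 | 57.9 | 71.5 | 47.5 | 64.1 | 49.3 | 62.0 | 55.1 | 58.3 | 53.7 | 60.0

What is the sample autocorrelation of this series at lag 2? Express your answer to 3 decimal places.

0.677

Mean ȳ = (66.7 + 57.9 + 71.5 + 47.5 + 64.1 + 49.3 + 62.0 + 55.1 + 58.3 + 53.7 + 60.0)/11 = 58.7364
Numerator Σ_{t=1}^{9}(y_t−ȳ)(y_{t+2}−ȳ) = 353.6901
Denominator Σ(y_t−ȳ)² = 522.1255
r_2 = 353.6901 / 522.1255 = 0.677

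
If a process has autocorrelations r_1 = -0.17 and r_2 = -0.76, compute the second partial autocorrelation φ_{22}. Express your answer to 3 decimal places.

-0.812

φ_{22} = (r_2 − r_1²) / (1 − r_1²)
r_1² = (-0.17)² = 0.0289
Numerator = -0.76 − 0.0289 = -0.7889; denominator = 1 − 0.0289 = 0.9711
φ_{22} = -0.7889 / 0.9711 = -0.812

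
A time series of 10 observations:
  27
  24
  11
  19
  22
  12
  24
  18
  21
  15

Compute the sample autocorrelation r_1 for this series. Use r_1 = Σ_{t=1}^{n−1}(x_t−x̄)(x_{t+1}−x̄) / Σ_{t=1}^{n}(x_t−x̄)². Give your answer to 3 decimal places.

Mean x̄ = (27 + 24 + 11 + 19 + 22 + 12 + 24 + 18 + 21 + 15)/10 = 19.3000
Numerator Σ_{t=1}^{9}(x_t−x̄)(x_{t+1}−x̄) = -70.7900
Denominator Σ(x_t−x̄)² = 256.1000
r_1 = -70.7900 / 256.1000 = -0.276

-0.276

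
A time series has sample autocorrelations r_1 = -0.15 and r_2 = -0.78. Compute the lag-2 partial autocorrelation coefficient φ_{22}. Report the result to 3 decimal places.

-0.821

φ_{22} = (r_2 − r_1²) / (1 − r_1²)
r_1² = (-0.15)² = 0.0225
Numerator = -0.78 − 0.0225 = -0.8025; denominator = 1 − 0.0225 = 0.9775
φ_{22} = -0.8025 / 0.9775 = -0.821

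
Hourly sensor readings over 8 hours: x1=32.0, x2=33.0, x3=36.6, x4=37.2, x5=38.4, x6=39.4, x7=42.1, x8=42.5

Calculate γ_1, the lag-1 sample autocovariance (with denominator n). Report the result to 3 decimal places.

Mean x̄ = (32.0 + 33.0 + 36.6 + 37.2 + 38.4 + 39.4 + 42.1 + 42.5)/8 = 37.6500
Deviations: -5.6500, -4.6500, -1.0500, -0.4500, 0.7500, 1.7500, 4.4500, 4.8500
Σ_{t=1}^{7}(x_t−x̄)(x_{t+1}−x̄) = 61.9725
γ_1 = 61.9725 / 8 = 7.747

7.747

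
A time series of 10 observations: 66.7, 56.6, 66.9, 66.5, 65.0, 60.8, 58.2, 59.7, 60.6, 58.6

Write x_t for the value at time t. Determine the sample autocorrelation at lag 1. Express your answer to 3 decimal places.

0.009

Mean x̄ = (66.7 + 56.6 + 66.9 + 66.5 + 65.0 + 60.8 + 58.2 + 59.7 + 60.6 + 58.6)/10 = 61.9600
Numerator Σ_{t=1}^{9}(x_t−x̄)(x_{t+1}−x̄) = 1.3204
Denominator Σ(x_t−x̄)² = 139.1840
r_1 = 1.3204 / 139.1840 = 0.009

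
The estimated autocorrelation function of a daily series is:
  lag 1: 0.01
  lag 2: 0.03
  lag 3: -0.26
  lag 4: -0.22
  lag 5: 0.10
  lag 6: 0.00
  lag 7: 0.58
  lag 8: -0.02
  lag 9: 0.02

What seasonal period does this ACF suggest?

The largest autocorrelation is r_7 = 0.58; the remaining lags stay at or below 0.10.
The dominant spike at lag 7 indicates a seasonal period of 7.

7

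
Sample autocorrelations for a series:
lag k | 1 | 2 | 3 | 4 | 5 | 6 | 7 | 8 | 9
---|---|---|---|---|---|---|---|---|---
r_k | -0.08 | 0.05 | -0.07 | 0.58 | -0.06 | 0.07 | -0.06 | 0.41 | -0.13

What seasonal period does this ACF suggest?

4

The largest autocorrelation is r_4 = 0.58, with a weaker echo at lag 8 (0.41); the remaining lags stay at or below 0.07.
The dominant spike at lag 4 indicates a seasonal period of 4.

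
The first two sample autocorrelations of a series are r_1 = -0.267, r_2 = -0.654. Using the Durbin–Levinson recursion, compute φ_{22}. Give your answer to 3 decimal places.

φ_{22} = (r_2 − r_1²) / (1 − r_1²)
r_1² = (-0.267)² = 0.071289
Numerator = -0.654 − 0.0713 = -0.7253; denominator = 1 − 0.0713 = 0.9287
φ_{22} = -0.7253 / 0.9287 = -0.781

-0.781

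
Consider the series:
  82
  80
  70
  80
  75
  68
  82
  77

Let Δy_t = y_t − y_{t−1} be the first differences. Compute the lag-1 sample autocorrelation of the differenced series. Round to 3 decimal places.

-0.529

First differences Δy: -2, -10, 10, -5, -7, 14, -5
Mean of differences = -0.7143
Numerator Σ(Δy_t−Δȳ)(Δy_{t+1}−Δȳ) = -262.0816
Denominator Σ(Δy_t−Δȳ)² = 495.4286
r_1(Δy) = -262.0816 / 495.4286 = -0.529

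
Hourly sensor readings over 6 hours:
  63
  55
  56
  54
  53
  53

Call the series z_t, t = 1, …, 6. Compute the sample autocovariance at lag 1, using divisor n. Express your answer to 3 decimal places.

Mean z̄ = (63 + 55 + 56 + 54 + 53 + 53)/6 = 55.6667
Deviations: 7.3333, -0.6667, 0.3333, -1.6667, -2.6667, -2.6667
Σ_{t=1}^{5}(z_t−z̄)(z_{t+1}−z̄) = 5.8889
γ_1 = 5.8889 / 6 = 0.981

0.981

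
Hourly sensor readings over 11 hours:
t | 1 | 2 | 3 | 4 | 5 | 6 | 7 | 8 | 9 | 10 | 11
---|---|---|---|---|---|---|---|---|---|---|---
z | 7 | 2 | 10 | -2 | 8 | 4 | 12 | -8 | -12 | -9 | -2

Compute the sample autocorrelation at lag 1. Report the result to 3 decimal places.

0.299

Mean z̄ = (7 + 2 + 10 − 2 + 8 + 4 + 12 − 8 − 12 − 9 − 2)/11 = 0.9091
Numerator Σ_{t=1}^{10}(z_t−z̄)(z_{t+1}−z̄) = 198.6281
Denominator Σ(z_t−z̄)² = 664.9091
r_1 = 198.6281 / 664.9091 = 0.299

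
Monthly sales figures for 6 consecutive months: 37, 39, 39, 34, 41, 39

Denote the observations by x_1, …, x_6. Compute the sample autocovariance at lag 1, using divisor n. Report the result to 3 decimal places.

-2.199

Mean x̄ = (37 + 39 + 39 + 34 + 41 + 39)/6 = 38.1667
Σ_{t=1}^{5}(x_t−x̄)(x_{t+1}−x̄) = -13.1944
γ_1 = -13.1944 / 6 = -2.199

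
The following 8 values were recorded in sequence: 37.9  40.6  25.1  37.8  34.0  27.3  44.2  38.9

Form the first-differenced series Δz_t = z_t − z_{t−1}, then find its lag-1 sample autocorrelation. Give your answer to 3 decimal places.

First differences Δz: 2.7, -15.5, 12.7, -3.8, -6.7, 16.9, -5.3
Mean of differences = 0.1429
Numerator Σ(Δz_t−Δz̄)(Δz_{t+1}−Δz̄) = -464.8347
Denominator Σ(Δz_t−Δz̄)² = 781.7171
r_1(Δz) = -464.8347 / 781.7171 = -0.595

-0.595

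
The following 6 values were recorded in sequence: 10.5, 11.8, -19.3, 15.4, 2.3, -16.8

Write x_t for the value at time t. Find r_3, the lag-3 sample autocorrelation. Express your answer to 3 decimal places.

0.447

Mean x̄ = (10.5 + 11.8 − 19.3 + 15.4 + 2.3 − 16.8)/6 = 0.6500
Deviations from mean: 9.8500, 11.1500, -19.9500, 14.7500, 1.6500, -17.4500
Numerator Σ_{t=1}^{3}(x_t−x̄)(x_{t+3}−x̄) = 511.8125
Denominator Σ(x_t−x̄)² = 1144.1350
r_3 = 511.8125 / 1144.1350 = 0.447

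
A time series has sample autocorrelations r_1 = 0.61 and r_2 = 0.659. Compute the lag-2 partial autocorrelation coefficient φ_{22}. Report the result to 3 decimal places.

φ_{22} = (r_2 − r_1²) / (1 − r_1²)
r_1² = (0.61)² = 0.3721
Numerator = 0.659 − 0.3721 = 0.2869; denominator = 1 − 0.3721 = 0.6279
φ_{22} = 0.2869 / 0.6279 = 0.457

0.457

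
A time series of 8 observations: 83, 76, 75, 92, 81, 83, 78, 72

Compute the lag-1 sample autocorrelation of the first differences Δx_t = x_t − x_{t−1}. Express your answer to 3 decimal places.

-0.391

First differences Δx: -7, -1, 17, -11, 2, -5, -6
Mean of differences = -1.5714
Numerator Σ(Δx_t−Δx̄)(Δx_{t+1}−Δx̄) = -198.3265
Denominator Σ(Δx_t−Δx̄)² = 507.7143
r_1(Δx) = -198.3265 / 507.7143 = -0.391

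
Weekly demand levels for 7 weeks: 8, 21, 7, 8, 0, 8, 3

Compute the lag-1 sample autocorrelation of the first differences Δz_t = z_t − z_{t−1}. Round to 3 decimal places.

-0.621

First differences Δz: 13, -14, 1, -8, 8, -5
Mean of differences = -0.8333
Numerator Σ(Δz_t−Δz̄)(Δz_{t+1}−Δz̄) = -319.5278
Denominator Σ(Δz_t−Δz̄)² = 514.8333
r_1(Δz) = -319.5278 / 514.8333 = -0.621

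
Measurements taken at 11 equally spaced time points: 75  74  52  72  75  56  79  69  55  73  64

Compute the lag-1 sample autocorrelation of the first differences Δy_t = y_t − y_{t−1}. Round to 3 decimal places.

-0.549

First differences Δy: -1, -22, 20, 3, -19, 23, -10, -14, 18, -9
Mean of differences = -1.1000
Numerator Σ(Δy_t−Δȳ)(Δy_{t+1}−Δȳ) = -1358.3100
Denominator Σ(Δy_t−Δȳ)² = 2472.9000
r_1(Δy) = -1358.3100 / 2472.9000 = -0.549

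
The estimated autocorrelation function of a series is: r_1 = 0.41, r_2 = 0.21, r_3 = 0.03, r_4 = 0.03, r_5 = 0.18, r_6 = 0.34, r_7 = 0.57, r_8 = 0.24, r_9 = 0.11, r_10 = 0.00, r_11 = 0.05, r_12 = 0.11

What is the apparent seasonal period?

The largest autocorrelation is r_7 = 0.57; the remaining lags stay at or below 0.41. The elevated value at lag 1 (0.41), dropping to 0.21 at lag 2, reflects decaying short-term dependence rather than seasonality.
The dominant spike at lag 7 indicates a seasonal period of 7.

7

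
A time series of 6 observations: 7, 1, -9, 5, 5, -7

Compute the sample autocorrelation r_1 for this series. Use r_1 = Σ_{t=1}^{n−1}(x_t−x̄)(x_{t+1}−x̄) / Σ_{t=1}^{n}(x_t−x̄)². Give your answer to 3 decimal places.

-0.252

Mean x̄ = (7 + 1 − 9 + 5 + 5 − 7)/6 = 0.3333
Numerator Σ_{t=1}^{5}(x_t−x̄)(x_{t+1}−x̄) = -57.7778
Denominator Σ(x_t−x̄)² = 229.3333
r_1 = -57.7778 / 229.3333 = -0.252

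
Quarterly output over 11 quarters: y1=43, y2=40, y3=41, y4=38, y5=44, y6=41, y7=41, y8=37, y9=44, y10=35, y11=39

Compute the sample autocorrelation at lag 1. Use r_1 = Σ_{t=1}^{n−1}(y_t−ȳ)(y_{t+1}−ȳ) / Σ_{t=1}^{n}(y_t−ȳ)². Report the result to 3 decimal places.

-0.430

Mean ȳ = (43 + 40 + 41 + 38 + 44 + 41 + 41 + 37 + 44 + 35 + 39)/11 = 40.2727
Numerator Σ_{t=1}^{10}(y_t−ȳ)(y_{t+1}−ȳ) = -35.3471
Denominator Σ(y_t−ȳ)² = 82.1818
r_1 = -35.3471 / 82.1818 = -0.430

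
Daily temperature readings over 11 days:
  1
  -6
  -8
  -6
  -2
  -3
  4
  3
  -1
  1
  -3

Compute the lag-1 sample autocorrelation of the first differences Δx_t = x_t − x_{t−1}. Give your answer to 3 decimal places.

-0.059

First differences Δx: -7, -2, 2, 4, -1, 7, -1, -4, 2, -4
Mean of differences = -0.4000
Numerator Σ(Δx_t−Δx̄)(Δx_{t+1}−Δx̄) = -9.3600
Denominator Σ(Δx_t−Δx̄)² = 158.4000
r_1(Δx) = -9.3600 / 158.4000 = -0.059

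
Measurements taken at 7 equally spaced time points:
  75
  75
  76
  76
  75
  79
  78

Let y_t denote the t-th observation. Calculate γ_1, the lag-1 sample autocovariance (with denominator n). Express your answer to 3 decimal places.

0.519

Mean ȳ = (75 + 75 + 76 + 76 + 75 + 79 + 78)/7 = 76.2857
Deviations: -1.2857, -1.2857, -0.2857, -0.2857, -1.2857, 2.7143, 1.7143
Σ_{t=1}^{6}(y_t−ȳ)(y_{t+1}−ȳ) = 3.6327
γ_1 = 3.6327 / 7 = 0.519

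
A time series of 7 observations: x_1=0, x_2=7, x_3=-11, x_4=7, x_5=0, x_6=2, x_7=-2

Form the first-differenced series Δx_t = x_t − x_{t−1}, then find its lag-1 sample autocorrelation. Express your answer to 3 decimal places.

-0.784

First differences Δx: 7, -18, 18, -7, 2, -4
Mean of differences = -0.3333
Numerator Σ(Δx_t−Δx̄)(Δx_{t+1}−Δx̄) = -599.7778
Denominator Σ(Δx_t−Δx̄)² = 765.3333
r_1(Δx) = -599.7778 / 765.3333 = -0.784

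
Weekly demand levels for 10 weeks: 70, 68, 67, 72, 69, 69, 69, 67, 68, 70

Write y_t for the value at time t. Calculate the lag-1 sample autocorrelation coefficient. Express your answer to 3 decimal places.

-0.206

Mean ȳ = (70 + 68 + 67 + 72 + 69 + 69 + 69 + 67 + 68 + 70)/10 = 68.9000
Numerator Σ_{t=1}^{9}(y_t−ȳ)(y_{t+1}−ȳ) = -4.3100
Denominator Σ(y_t−ȳ)² = 20.9000
r_1 = -4.3100 / 20.9000 = -0.206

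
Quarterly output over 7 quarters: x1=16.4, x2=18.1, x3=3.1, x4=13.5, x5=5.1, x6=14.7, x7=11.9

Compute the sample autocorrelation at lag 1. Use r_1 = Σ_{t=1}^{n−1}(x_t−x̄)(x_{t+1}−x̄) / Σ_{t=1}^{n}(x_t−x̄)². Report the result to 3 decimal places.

Mean x̄ = (16.4 + 18.1 + 3.1 + 13.5 + 5.1 + 14.7 + 11.9)/7 = 11.8286
Numerator Σ_{t=1}^{6}(x_t−x̄)(x_{t+1}−x̄) = -71.0222
Denominator Σ(x_t−x̄)² = 192.7343
r_1 = -71.0222 / 192.7343 = -0.368

-0.368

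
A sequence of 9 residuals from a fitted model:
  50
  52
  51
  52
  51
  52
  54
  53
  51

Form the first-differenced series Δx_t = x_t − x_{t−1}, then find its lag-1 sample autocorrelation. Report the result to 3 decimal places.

First differences Δx: 2, -1, 1, -1, 1, 2, -1, -2
Mean of differences = 0.1250
Numerator Σ(Δx_t−Δx̄)(Δx_{t+1}−Δx̄) = -3.1406
Denominator Σ(Δx_t−Δx̄)² = 16.8750
r_1(Δx) = -3.1406 / 16.8750 = -0.186

-0.186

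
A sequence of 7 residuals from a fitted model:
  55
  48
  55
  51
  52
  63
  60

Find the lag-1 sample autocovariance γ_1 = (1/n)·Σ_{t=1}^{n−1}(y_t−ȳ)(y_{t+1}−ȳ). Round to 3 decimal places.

3.875

Mean ȳ = (55 + 48 + 55 + 51 + 52 + 63 + 60)/7 = 54.8571
Σ_{t=1}^{6}(y_t−ȳ)(y_{t+1}−ȳ) = 27.1224
γ_1 = 27.1224 / 7 = 3.875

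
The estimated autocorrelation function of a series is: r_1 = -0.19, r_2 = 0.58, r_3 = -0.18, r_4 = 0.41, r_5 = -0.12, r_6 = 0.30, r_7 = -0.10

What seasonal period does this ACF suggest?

The largest autocorrelation is r_2 = 0.58, with weaker echoes at lags 4 (0.41) and 6 (0.30); the remaining lags stay at or below -0.10.
The dominant spike at lag 2 indicates a seasonal period of 2.

2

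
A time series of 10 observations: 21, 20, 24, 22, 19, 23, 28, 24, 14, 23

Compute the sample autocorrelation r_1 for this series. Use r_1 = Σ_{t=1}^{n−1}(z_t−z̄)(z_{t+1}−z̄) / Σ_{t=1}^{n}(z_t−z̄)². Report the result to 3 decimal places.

-0.093

Mean z̄ = (21 + 20 + 24 + 22 + 19 + 23 + 28 + 24 + 14 + 23)/10 = 21.8000
Numerator Σ_{t=1}^{9}(z_t−z̄)(z_{t+1}−z̄) = -11.4400
Denominator Σ(z_t−z̄)² = 123.6000
r_1 = -11.4400 / 123.6000 = -0.093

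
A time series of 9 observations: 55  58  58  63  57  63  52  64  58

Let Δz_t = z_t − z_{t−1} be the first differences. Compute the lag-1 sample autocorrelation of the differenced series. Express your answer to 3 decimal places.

First differences Δz: 3, 0, 5, -6, 6, -11, 12, -6
Mean of differences = 0.3750
Numerator Σ(Δz_t−Δz̄)(Δz_{t+1}−Δz̄) = -338.3906
Denominator Σ(Δz_t−Δz̄)² = 405.8750
r_1(Δz) = -338.3906 / 405.8750 = -0.834

-0.834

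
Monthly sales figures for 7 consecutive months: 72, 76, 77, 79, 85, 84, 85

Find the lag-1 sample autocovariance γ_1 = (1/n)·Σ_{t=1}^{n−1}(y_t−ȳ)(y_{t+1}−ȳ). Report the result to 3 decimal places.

Mean ȳ = (72 + 76 + 77 + 79 + 85 + 84 + 85)/7 = 79.7143
Σ_{t=1}^{6}(y_t−ȳ)(y_{t+1}−ȳ) = 82.2041
γ_1 = 82.2041 / 7 = 11.743

11.743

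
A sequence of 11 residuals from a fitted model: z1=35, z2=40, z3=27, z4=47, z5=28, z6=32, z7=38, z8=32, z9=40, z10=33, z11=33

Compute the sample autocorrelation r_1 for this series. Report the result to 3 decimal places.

-0.696

Mean z̄ = (35 + 40 + 27 + 47 + 28 + 32 + 38 + 32 + 40 + 33 + 33)/11 = 35.0000
Numerator Σ_{t=1}^{10}(z_t−z̄)(z_{t+1}−z̄) = -238.0000
Denominator Σ(z_t−z̄)² = 342.0000
r_1 = -238.0000 / 342.0000 = -0.696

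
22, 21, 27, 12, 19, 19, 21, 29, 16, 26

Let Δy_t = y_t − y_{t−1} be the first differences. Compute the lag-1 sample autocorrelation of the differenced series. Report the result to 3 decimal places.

-0.645

First differences Δy: -1, 6, -15, 7, 0, 2, 8, -13, 10
Mean of differences = 0.4444
Numerator Σ(Δy_t−Δȳ)(Δy_{t+1}−Δȳ) = -416.9753
Denominator Σ(Δy_t−Δȳ)² = 646.2222
r_1(Δy) = -416.9753 / 646.2222 = -0.645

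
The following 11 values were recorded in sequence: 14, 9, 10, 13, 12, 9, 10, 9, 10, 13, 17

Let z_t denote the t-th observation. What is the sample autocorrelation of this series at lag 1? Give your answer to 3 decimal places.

Mean z̄ = (14 + 9 + 10 + 13 + 12 + 9 + 10 + 9 + 10 + 13 + 17)/11 = 11.4545
Numerator Σ_{t=1}^{10}(z_t−z̄)(z_{t+1}−z̄) = 11.6116
Denominator Σ(z_t−z̄)² = 66.7273
r_1 = 11.6116 / 66.7273 = 0.174

0.174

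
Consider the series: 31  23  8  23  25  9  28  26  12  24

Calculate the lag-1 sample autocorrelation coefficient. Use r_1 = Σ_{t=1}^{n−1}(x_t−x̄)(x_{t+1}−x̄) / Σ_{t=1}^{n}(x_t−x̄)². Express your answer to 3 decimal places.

-0.324

Mean x̄ = (31 + 23 + 8 + 23 + 25 + 9 + 28 + 26 + 12 + 24)/10 = 20.9000
Numerator Σ_{t=1}^{9}(x_t−x̄)(x_{t+1}−x̄) = -194.4100
Denominator Σ(x_t−x̄)² = 600.9000
r_1 = -194.4100 / 600.9000 = -0.324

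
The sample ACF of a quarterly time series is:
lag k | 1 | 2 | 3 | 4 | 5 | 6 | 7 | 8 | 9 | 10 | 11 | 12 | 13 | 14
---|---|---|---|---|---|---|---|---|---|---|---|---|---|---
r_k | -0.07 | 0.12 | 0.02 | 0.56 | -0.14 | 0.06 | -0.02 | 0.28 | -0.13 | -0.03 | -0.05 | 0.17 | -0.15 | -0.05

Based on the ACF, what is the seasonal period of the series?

The largest autocorrelation is r_4 = 0.56, with weaker echoes at lags 8 (0.28) and 12 (0.17); the remaining lags stay at or below 0.12.
The dominant spike at lag 4 indicates a seasonal period of 4.

4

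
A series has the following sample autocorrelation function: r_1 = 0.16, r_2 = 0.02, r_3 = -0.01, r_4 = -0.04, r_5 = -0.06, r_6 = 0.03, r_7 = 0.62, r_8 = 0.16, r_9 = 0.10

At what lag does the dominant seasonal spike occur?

The largest autocorrelation is r_7 = 0.62; the remaining lags stay at or below 0.16.
The dominant spike at lag 7 indicates a seasonal period of 7.

7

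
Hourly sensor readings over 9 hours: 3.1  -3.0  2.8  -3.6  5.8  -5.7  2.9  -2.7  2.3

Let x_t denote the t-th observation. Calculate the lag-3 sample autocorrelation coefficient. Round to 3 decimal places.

-0.659

Mean x̄ = (3.1 − 3.0 + 2.8 − 3.6 + 5.8 − 5.7 + 2.9 − 2.7 + 2.3)/9 = 0.2111
Numerator Σ_{t=1}^{6}(x_t−x̄)(x_{t+3}−x̄) = -83.1248
Denominator Σ(x_t−x̄)² = 126.1289
r_3 = -83.1248 / 126.1289 = -0.659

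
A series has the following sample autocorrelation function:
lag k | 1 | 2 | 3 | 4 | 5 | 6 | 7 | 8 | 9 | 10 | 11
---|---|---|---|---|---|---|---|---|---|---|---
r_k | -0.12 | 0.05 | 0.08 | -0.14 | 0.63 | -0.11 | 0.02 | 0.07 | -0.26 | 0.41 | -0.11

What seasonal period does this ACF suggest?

5

The largest autocorrelation is r_5 = 0.63, with a weaker echo at lag 10 (0.41); the remaining lags stay at or below 0.08.
The dominant spike at lag 5 indicates a seasonal period of 5.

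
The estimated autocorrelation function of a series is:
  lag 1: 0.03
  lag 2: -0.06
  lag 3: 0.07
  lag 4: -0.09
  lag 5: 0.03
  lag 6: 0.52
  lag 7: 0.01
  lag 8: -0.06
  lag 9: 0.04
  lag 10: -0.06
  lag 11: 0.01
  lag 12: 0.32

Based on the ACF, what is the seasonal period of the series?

6

The largest autocorrelation is r_6 = 0.52, with a weaker echo at lag 12 (0.32); the remaining lags stay at or below 0.07.
The dominant spike at lag 6 indicates a seasonal period of 6.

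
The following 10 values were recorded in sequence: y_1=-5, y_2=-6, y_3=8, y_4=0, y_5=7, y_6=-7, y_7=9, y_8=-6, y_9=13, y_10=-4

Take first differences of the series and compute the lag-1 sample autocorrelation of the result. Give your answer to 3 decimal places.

-0.827

First differences Δy: -1, 14, -8, 7, -14, 16, -15, 19, -17
Mean of differences = 0.1111
Numerator Σ(Δy_t−Δȳ)(Δy_{t+1}−Δȳ) = -1354.1235
Denominator Σ(Δy_t−Δȳ)² = 1636.8889
r_1(Δy) = -1354.1235 / 1636.8889 = -0.827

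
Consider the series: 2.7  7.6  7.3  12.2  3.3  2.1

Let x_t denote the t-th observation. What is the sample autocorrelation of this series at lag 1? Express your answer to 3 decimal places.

Mean x̄ = (2.7 + 7.6 + 7.3 + 12.2 + 3.3 + 2.1)/6 = 5.8667
Deviations from mean: -3.1667, 1.7333, 1.4333, 6.3333, -2.5667, -3.7667
Numerator Σ_{t=1}^{5}(x_t−x̄)(x_{t+1}−x̄) = -0.5144
Denominator Σ(x_t−x̄)² = 75.9733
r_1 = -0.5144 / 75.9733 = -0.007

-0.007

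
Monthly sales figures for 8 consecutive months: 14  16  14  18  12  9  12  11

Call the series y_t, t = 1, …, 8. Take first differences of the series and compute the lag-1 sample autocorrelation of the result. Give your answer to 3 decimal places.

-0.410

First differences Δy: 2, -2, 4, -6, -3, 3, -1
Mean of differences = -0.4286
Numerator Σ(Δy_t−Δȳ)(Δy_{t+1}−Δȳ) = -31.8980
Denominator Σ(Δy_t−Δȳ)² = 77.7143
r_1(Δy) = -31.8980 / 77.7143 = -0.410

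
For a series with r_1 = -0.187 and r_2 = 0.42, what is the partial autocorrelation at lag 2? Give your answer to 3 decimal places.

0.399

φ_{22} = (r_2 − r_1²) / (1 − r_1²)
r_1² = (-0.187)² = 0.034969
Numerator = 0.42 − 0.0350 = 0.3850; denominator = 1 − 0.0350 = 0.9650
φ_{22} = 0.3850 / 0.9650 = 0.399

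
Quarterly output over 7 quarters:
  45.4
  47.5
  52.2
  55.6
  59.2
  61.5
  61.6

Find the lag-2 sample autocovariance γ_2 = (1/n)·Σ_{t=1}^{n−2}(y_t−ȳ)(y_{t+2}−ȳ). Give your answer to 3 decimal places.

6.093

Mean ȳ = (45.4 + 47.5 + 52.2 + 55.6 + 59.2 + 61.5 + 61.6)/7 = 54.7143
Σ_{t=1}^{5}(y_t−ȳ)(y_{t+2}−ȳ) = 42.6482
γ_2 = 42.6482 / 7 = 6.093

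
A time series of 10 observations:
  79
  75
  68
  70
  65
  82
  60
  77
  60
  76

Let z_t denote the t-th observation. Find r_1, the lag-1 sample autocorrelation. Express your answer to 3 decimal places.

-0.624

Mean z̄ = (79 + 75 + 68 + 70 + 65 + 82 + 60 + 77 + 60 + 76)/10 = 71.2000
Numerator Σ_{t=1}^{9}(z_t−z̄)(z_{t+1}−z̄) = -342.8400
Denominator Σ(z_t−z̄)² = 549.6000
r_1 = -342.8400 / 549.6000 = -0.624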